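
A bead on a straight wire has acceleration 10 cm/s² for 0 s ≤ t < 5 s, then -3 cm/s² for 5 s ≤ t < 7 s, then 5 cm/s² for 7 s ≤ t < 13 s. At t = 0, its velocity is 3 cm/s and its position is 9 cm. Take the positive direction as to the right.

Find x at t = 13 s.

On each constant-a segment, Δv = aΔt and Δx = v₀Δt + ½aΔt²; chain segment to segment.
0–5 s: v starts 3 cm/s; Δx = 3·5 + ½·10·5² = 140 cm; v ends 53 cm/s.
5–7 s: v starts 53 cm/s; Δx = 53·2 + ½·-3·2² = 100 cm; v ends 47 cm/s.
7–13 s: v starts 47 cm/s; Δx = 47·6 + ½·5·6² = 372 cm; v ends 77 cm/s.
x(13) = 9 + Σ Δx = 621 cm.

621 cm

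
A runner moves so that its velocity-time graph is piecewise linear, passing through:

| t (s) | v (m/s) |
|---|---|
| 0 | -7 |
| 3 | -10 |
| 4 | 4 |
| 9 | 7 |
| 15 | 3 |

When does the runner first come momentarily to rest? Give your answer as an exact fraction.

t = 26/7 s

v changes sign on 3–4 s (from -10 to 4); the graph is linear there, so v = 0 at t = 3 + (10)·(4 − 3)/(4 − -10) = 26/7 s.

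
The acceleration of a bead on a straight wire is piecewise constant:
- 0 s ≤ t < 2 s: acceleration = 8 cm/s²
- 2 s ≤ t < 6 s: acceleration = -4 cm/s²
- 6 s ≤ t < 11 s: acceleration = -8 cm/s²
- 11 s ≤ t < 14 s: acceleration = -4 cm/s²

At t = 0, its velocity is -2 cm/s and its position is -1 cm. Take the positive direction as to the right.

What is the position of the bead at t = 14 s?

-219 cm

On each constant-a segment, Δv = aΔt and Δx = v₀Δt + ½aΔt²; chain segment to segment.
0–2 s: v starts -2 cm/s; Δx = -2·2 + ½·8·2² = 12 cm; v ends 14 cm/s.
2–6 s: v starts 14 cm/s; Δx = 14·4 + ½·-4·4² = 24 cm; v ends -2 cm/s.
6–11 s: v starts -2 cm/s; Δx = -2·5 + ½·-8·5² = -110 cm; v ends -42 cm/s.
11–14 s: v starts -42 cm/s; Δx = -42·3 + ½·-4·3² = -144 cm; v ends -54 cm/s.
x(14) = -1 + Σ Δx = -219 cm.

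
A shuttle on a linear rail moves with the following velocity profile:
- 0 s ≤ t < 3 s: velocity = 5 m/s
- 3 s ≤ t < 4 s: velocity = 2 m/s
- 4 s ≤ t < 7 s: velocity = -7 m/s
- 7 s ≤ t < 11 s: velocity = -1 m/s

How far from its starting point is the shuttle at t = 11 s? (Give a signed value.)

Net displacement equals the area under the velocity-time graph (areas below the axis count negative).
0–3 s: 5 × 3 = 15 m
3–4 s: 2 × 1 = 2 m
4–7 s: -7 × 3 = -21 m
7–11 s: -1 × 4 = -4 m
Net displacement = -8 m

-8 m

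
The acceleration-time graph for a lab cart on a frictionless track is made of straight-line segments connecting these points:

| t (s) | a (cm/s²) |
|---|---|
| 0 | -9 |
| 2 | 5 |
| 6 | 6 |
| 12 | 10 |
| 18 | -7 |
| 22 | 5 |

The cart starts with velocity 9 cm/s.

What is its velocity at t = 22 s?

Δv equals the area under the a-t graph; then v = v₀ + Δv.
0–2 s: ½(-9 + 5)(2) = -4 cm/s
2–6 s: ½(5 + 6)(4) = 22 cm/s
6–12 s: ½(6 + 10)(6) = 48 cm/s
12–18 s: ½(10 + -7)(6) = 9 cm/s
18–22 s: ½(-7 + 5)(4) = -4 cm/s
Δv = 71 cm/s, so v(22) = 9 + (71) = 80 cm/s.

80 cm/s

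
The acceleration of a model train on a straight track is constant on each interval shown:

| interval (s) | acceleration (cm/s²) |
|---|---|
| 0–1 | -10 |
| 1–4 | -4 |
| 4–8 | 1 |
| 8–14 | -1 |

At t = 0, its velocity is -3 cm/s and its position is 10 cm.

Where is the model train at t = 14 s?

On each constant-a segment, Δv = aΔt and Δx = v₀Δt + ½aΔt²; chain segment to segment.
0–1 s: v starts -3 cm/s; Δx = -3·1 + ½·-10·1² = -8 cm; v ends -13 cm/s.
1–4 s: v starts -13 cm/s; Δx = -13·3 + ½·-4·3² = -57 cm; v ends -25 cm/s.
4–8 s: v starts -25 cm/s; Δx = -25·4 + ½·1·4² = -92 cm; v ends -21 cm/s.
8–14 s: v starts -21 cm/s; Δx = -21·6 + ½·-1·6² = -144 cm; v ends -27 cm/s.
x(14) = 10 + Σ Δx = -291 cm.

-291 cm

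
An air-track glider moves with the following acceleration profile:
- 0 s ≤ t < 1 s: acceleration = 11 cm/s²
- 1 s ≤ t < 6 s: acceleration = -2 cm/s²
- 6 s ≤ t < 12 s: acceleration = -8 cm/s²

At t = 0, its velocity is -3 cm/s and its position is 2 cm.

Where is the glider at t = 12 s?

-136.5 cm

On each constant-a segment, Δv = aΔt and Δx = v₀Δt + ½aΔt²; chain segment to segment.
0–1 s: v starts -3 cm/s; Δx = -3·1 + ½·11·1² = 2.5 cm; v ends 8 cm/s.
1–6 s: v starts 8 cm/s; Δx = 8·5 + ½·-2·5² = 15 cm; v ends -2 cm/s.
6–12 s: v starts -2 cm/s; Δx = -2·6 + ½·-8·6² = -156 cm; v ends -50 cm/s.
x(12) = 2 + Σ Δx = -136.5 cm.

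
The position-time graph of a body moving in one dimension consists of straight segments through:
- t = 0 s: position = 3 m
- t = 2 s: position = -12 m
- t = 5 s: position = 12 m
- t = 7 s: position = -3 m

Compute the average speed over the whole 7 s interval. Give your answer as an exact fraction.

54/7 m/s

Average speed = (total path length)/(elapsed time); on a piecewise-linear x-t graph the path length is Σ|Δx|.
0–2 s: |Δx| = |-12 − 3| = 15 m
2–5 s: |Δx| = |12 − -12| = 24 m
5–7 s: |Δx| = |-3 − 12| = 15 m
Total path = 54 m; average speed = 54/7 = 54/7 m/s.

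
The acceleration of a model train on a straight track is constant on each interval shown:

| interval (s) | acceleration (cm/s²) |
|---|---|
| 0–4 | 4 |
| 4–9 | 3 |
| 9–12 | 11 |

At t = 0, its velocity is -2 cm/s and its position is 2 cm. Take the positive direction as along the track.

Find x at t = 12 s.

On each constant-a segment, Δv = aΔt and Δx = v₀Δt + ½aΔt²; chain segment to segment.
0–4 s: v starts -2 cm/s; Δx = -2·4 + ½·4·4² = 24 cm; v ends 14 cm/s.
4–9 s: v starts 14 cm/s; Δx = 14·5 + ½·3·5² = 107.5 cm; v ends 29 cm/s.
9–12 s: v starts 29 cm/s; Δx = 29·3 + ½·11·3² = 136.5 cm; v ends 62 cm/s.
x(12) = 2 + Σ Δx = 270 cm.

270 cm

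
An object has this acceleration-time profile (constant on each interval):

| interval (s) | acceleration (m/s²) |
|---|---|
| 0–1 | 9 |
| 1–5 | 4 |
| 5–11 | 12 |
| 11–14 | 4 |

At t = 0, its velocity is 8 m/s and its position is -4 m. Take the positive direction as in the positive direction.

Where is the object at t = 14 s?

855.5 m

On each constant-a segment, Δv = aΔt and Δx = v₀Δt + ½aΔt²; chain segment to segment.
0–1 s: v starts 8 m/s; Δx = 8·1 + ½·9·1² = 12.5 m; v ends 17 m/s.
1–5 s: v starts 17 m/s; Δx = 17·4 + ½·4·4² = 100 m; v ends 33 m/s.
5–11 s: v starts 33 m/s; Δx = 33·6 + ½·12·6² = 414 m; v ends 105 m/s.
11–14 s: v starts 105 m/s; Δx = 105·3 + ½·4·3² = 333 m; v ends 117 m/s.
x(14) = -4 + Σ Δx = 855.5 m.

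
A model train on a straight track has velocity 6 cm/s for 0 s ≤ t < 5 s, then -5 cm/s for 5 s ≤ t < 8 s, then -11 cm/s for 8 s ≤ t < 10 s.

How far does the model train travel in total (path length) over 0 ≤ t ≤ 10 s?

Total distance travelled is ∫|v| dt — sum the magnitudes of each area piece.
0–5 s: |6| × 5 = 30 cm
5–8 s: |-5| × 3 = 15 cm
8–10 s: |-11| × 2 = 22 cm
Total distance = 67 cm

67 cm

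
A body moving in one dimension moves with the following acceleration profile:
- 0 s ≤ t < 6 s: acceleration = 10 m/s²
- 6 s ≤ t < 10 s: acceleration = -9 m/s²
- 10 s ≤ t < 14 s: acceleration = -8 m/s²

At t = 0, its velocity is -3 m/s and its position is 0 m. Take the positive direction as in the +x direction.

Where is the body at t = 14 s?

338 m

On each constant-a segment, Δv = aΔt and Δx = v₀Δt + ½aΔt²; chain segment to segment.
0–6 s: v starts -3 m/s; Δx = -3·6 + ½·10·6² = 162 m; v ends 57 m/s.
6–10 s: v starts 57 m/s; Δx = 57·4 + ½·-9·4² = 156 m; v ends 21 m/s.
10–14 s: v starts 21 m/s; Δx = 21·4 + ½·-8·4² = 20 m; v ends -11 m/s.
x(14) = 0 + Σ Δx = 338 m.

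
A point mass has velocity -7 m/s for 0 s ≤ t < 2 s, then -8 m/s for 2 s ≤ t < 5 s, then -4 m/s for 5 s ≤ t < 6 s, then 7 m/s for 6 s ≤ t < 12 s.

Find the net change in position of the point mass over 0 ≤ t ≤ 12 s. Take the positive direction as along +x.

0 m

Net displacement equals the area under the velocity-time graph (areas below the axis count negative).
0–2 s: -7 × 2 = -14 m
2–5 s: -8 × 3 = -24 m
5–6 s: -4 × 1 = -4 m
6–12 s: 7 × 6 = 42 m
Net displacement = 0 m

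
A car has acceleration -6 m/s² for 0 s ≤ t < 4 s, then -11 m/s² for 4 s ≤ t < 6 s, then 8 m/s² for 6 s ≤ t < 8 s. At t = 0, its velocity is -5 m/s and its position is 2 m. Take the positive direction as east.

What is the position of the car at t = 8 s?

On each constant-a segment, Δv = aΔt and Δx = v₀Δt + ½aΔt²; chain segment to segment.
0–4 s: v starts -5 m/s; Δx = -5·4 + ½·-6·4² = -68 m; v ends -29 m/s.
4–6 s: v starts -29 m/s; Δx = -29·2 + ½·-11·2² = -80 m; v ends -51 m/s.
6–8 s: v starts -51 m/s; Δx = -51·2 + ½·8·2² = -86 m; v ends -35 m/s.
x(8) = 2 + Σ Δx = -232 m.

-232 m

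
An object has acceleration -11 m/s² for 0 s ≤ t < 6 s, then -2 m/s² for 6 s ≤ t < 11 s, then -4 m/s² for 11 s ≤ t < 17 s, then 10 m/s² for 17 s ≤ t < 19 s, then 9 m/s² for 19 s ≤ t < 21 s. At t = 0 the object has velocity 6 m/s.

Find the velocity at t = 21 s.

-56 m/s

Δv equals the area under the a-t graph; then v = v₀ + Δv.
0–6 s: -11 × 6 = -66 m/s
6–11 s: -2 × 5 = -10 m/s
11–17 s: -4 × 6 = -24 m/s
17–19 s: 10 × 2 = 20 m/s
19–21 s: 9 × 2 = 18 m/s
Δv = -62 m/s, so v(21) = 6 + (-62) = -56 m/s.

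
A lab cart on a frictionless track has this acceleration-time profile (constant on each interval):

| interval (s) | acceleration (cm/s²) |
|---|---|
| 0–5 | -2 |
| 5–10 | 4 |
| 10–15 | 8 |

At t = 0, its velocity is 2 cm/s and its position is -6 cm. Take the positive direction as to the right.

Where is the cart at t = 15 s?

149 cm

On each constant-a segment, Δv = aΔt and Δx = v₀Δt + ½aΔt²; chain segment to segment.
0–5 s: v starts 2 cm/s; Δx = 2·5 + ½·-2·5² = -15 cm; v ends -8 cm/s.
5–10 s: v starts -8 cm/s; Δx = -8·5 + ½·4·5² = 10 cm; v ends 12 cm/s.
10–15 s: v starts 12 cm/s; Δx = 12·5 + ½·8·5² = 160 cm; v ends 52 cm/s.
x(15) = -6 + Σ Δx = 149 cm.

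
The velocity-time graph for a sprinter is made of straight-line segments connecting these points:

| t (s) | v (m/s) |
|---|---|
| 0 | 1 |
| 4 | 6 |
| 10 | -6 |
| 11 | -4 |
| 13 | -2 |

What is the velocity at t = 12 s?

On 11–13 s the graph is linear from -4 to -2 m/s: v(12) = -4 + (-2 − -4)·(12 − 11)/(13 − 11) = -3 m/s.

-3 m/s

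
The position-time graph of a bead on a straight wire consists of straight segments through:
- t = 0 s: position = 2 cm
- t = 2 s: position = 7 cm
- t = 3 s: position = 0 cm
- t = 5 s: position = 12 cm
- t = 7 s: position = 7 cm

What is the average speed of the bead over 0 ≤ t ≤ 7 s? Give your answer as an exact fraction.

29/7 cm/s

Average speed = (total path length)/(elapsed time); on a piecewise-linear x-t graph the path length is Σ|Δx|.
0–2 s: |Δx| = |7 − 2| = 5 cm
2–3 s: |Δx| = |0 − 7| = 7 cm
3–5 s: |Δx| = |12 − 0| = 12 cm
5–7 s: |Δx| = |7 − 12| = 5 cm
Total path = 29 cm; average speed = 29/7 = 29/7 cm/s.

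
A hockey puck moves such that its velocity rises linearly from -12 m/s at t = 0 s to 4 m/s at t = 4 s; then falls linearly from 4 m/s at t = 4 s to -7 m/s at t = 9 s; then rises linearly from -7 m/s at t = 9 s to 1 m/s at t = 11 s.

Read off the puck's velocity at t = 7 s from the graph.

-2.6 m/s

On 4–9 s the graph is linear from 4 to -7 m/s: v(7) = 4 + (-7 − 4)·(7 − 4)/(9 − 4) = -2.6 m/s.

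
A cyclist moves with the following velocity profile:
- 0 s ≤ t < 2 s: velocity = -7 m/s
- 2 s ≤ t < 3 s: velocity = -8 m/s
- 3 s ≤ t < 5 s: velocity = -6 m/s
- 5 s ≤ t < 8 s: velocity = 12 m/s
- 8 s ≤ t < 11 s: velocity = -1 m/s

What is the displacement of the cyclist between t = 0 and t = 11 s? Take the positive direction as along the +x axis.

Net displacement equals the area under the velocity-time graph (areas below the axis count negative).
0–2 s: -7 × 2 = -14 m
2–3 s: -8 × 1 = -8 m
3–5 s: -6 × 2 = -12 m
5–8 s: 12 × 3 = 36 m
8–11 s: -1 × 3 = -3 m
Net displacement = -1 m

-1 m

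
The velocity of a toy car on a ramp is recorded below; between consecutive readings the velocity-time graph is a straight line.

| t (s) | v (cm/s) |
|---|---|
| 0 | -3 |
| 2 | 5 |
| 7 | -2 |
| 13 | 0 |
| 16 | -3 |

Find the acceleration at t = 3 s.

Acceleration is the slope of the v-t graph on 2–7 s: (-2 − 5)/(7 − 2) = -1.4 cm/s².

-1.4 cm/s²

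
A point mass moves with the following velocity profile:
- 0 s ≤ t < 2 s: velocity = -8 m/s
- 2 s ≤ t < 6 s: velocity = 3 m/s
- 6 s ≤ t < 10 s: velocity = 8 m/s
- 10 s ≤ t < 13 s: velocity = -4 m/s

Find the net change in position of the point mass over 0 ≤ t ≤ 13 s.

16 m

Displacement is the signed area under the v-t curve.
0–2 s: -8 × 2 = -16 m
2–6 s: 3 × 4 = 12 m
6–10 s: 8 × 4 = 32 m
10–13 s: -4 × 3 = -12 m
Net displacement = 16 m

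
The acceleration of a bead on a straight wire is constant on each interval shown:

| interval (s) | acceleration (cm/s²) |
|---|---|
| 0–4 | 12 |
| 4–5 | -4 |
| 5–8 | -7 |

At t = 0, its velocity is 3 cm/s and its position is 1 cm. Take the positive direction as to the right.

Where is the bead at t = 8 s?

267.5 cm

On each constant-a segment, Δv = aΔt and Δx = v₀Δt + ½aΔt²; chain segment to segment.
0–4 s: v starts 3 cm/s; Δx = 3·4 + ½·12·4² = 108 cm; v ends 51 cm/s.
4–5 s: v starts 51 cm/s; Δx = 51·1 + ½·-4·1² = 49 cm; v ends 47 cm/s.
5–8 s: v starts 47 cm/s; Δx = 47·3 + ½·-7·3² = 109.5 cm; v ends 26 cm/s.
x(8) = 1 + Σ Δx = 267.5 cm.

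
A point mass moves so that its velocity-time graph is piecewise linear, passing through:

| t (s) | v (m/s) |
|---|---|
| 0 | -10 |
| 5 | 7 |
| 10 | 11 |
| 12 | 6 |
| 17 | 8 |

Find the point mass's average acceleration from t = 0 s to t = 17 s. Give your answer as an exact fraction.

Average acceleration = Δv/Δt = (8 − -10)/(17 − 0) = 18/17 m/s².

18/17 m/s²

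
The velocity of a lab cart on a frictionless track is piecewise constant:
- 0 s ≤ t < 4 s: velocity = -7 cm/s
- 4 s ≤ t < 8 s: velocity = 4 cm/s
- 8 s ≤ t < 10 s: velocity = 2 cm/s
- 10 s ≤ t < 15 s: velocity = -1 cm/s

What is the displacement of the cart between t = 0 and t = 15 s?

Net displacement equals the area under the velocity-time graph (areas below the axis count negative).
0–4 s: -7 × 4 = -28 cm
4–8 s: 4 × 4 = 16 cm
8–10 s: 2 × 2 = 4 cm
10–15 s: -1 × 5 = -5 cm
Net displacement = -13 cm

-13 cm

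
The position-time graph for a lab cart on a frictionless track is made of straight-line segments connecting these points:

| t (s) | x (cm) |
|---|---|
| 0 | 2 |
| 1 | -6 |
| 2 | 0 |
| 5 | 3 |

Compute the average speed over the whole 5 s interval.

3.4 cm/s

Average speed = (total path length)/(elapsed time); on a piecewise-linear x-t graph the path length is Σ|Δx|.
0–1 s: |Δx| = |-6 − 2| = 8 cm
1–2 s: |Δx| = |0 − -6| = 6 cm
2–5 s: |Δx| = |3 − 0| = 3 cm
Total path = 17 cm; average speed = 17/5 = 3.4 cm/s.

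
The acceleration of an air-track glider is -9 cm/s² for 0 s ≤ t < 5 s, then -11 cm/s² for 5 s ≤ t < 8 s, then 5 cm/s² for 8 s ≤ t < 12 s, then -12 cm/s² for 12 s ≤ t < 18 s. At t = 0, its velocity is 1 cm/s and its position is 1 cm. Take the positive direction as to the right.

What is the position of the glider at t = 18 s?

On each constant-a segment, Δv = aΔt and Δx = v₀Δt + ½aΔt²; chain segment to segment.
0–5 s: v starts 1 cm/s; Δx = 1·5 + ½·-9·5² = -107.5 cm; v ends -44 cm/s.
5–8 s: v starts -44 cm/s; Δx = -44·3 + ½·-11·3² = -181.5 cm; v ends -77 cm/s.
8–12 s: v starts -77 cm/s; Δx = -77·4 + ½·5·4² = -268 cm; v ends -57 cm/s.
12–18 s: v starts -57 cm/s; Δx = -57·6 + ½·-12·6² = -558 cm; v ends -129 cm/s.
x(18) = 1 + Σ Δx = -1114 cm.

-1114 cm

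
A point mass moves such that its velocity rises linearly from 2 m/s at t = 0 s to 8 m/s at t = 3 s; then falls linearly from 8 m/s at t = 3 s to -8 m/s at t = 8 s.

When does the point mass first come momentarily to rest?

t = 5.5 s

v changes sign on 3–8 s (from 8 to -8); the graph is linear there, so v = 0 at t = 3 + (-8)·(8 − 3)/(-8 − 8) = 5.5 s.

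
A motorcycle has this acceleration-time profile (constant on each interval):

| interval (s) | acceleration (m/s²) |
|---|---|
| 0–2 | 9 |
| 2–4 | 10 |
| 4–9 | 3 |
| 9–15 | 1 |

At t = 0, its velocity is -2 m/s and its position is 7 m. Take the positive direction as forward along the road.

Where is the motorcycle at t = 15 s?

On each constant-a segment, Δv = aΔt and Δx = v₀Δt + ½aΔt²; chain segment to segment.
0–2 s: v starts -2 m/s; Δx = -2·2 + ½·9·2² = 14 m; v ends 16 m/s.
2–4 s: v starts 16 m/s; Δx = 16·2 + ½·10·2² = 52 m; v ends 36 m/s.
4–9 s: v starts 36 m/s; Δx = 36·5 + ½·3·5² = 217.5 m; v ends 51 m/s.
9–15 s: v starts 51 m/s; Δx = 51·6 + ½·1·6² = 324 m; v ends 57 m/s.
x(15) = 7 + Σ Δx = 614.5 m.

614.5 m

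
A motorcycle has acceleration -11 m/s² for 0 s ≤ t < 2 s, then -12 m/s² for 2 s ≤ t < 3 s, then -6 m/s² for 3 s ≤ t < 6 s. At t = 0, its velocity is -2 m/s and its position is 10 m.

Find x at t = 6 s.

-181 m

On each constant-a segment, Δv = aΔt and Δx = v₀Δt + ½aΔt²; chain segment to segment.
0–2 s: v starts -2 m/s; Δx = -2·2 + ½·-11·2² = -26 m; v ends -24 m/s.
2–3 s: v starts -24 m/s; Δx = -24·1 + ½·-12·1² = -30 m; v ends -36 m/s.
3–6 s: v starts -36 m/s; Δx = -36·3 + ½·-6·3² = -135 m; v ends -54 m/s.
x(6) = 10 + Σ Δx = -181 m.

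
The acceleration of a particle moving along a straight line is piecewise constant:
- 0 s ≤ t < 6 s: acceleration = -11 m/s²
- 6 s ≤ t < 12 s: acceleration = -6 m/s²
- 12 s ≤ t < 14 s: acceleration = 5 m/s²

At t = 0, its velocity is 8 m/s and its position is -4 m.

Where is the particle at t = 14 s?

On each constant-a segment, Δv = aΔt and Δx = v₀Δt + ½aΔt²; chain segment to segment.
0–6 s: v starts 8 m/s; Δx = 8·6 + ½·-11·6² = -150 m; v ends -58 m/s.
6–12 s: v starts -58 m/s; Δx = -58·6 + ½·-6·6² = -456 m; v ends -94 m/s.
12–14 s: v starts -94 m/s; Δx = -94·2 + ½·5·2² = -178 m; v ends -84 m/s.
x(14) = -4 + Σ Δx = -788 m.

-788 m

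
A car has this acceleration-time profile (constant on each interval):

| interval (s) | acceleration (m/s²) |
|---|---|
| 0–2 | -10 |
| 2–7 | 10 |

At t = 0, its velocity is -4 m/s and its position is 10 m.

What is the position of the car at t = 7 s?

On each constant-a segment, Δv = aΔt and Δx = v₀Δt + ½aΔt²; chain segment to segment.
0–2 s: v starts -4 m/s; Δx = -4·2 + ½·-10·2² = -28 m; v ends -24 m/s.
2–7 s: v starts -24 m/s; Δx = -24·5 + ½·10·5² = 5 m; v ends 26 m/s.
x(7) = 10 + Σ Δx = -13 m.

-13 m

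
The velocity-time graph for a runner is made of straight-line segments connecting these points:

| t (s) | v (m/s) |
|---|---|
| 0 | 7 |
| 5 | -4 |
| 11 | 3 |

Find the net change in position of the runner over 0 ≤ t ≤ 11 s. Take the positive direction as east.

Net displacement equals the area under the velocity-time graph (areas below the axis count negative).
0–5 s: ½(7 + -4)(5) = 7.5 m
5–11 s: ½(-4 + 3)(6) = -3 m
Net displacement = 4.5 m

4.5 m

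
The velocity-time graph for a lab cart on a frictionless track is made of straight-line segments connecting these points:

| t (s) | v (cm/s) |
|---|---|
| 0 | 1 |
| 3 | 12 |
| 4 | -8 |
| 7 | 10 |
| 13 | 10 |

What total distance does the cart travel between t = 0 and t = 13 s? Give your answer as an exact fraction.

Total distance travelled is ∫|v| dt — sum the magnitudes of each area piece.
0–3 s: |½(1 + 12)(3)| = 19.5 cm
3–4 s: v = 0 at t = 3.6 s; triangle areas 3.6 + 1.6 = 5.2 cm
4–7 s: v = 0 at t = 16/3 s; triangle areas 16/3 + 25/3 = 41/3 cm
7–13 s: |10| × 6 = 60 cm
Total distance = 2951/30 cm

2951/30 cm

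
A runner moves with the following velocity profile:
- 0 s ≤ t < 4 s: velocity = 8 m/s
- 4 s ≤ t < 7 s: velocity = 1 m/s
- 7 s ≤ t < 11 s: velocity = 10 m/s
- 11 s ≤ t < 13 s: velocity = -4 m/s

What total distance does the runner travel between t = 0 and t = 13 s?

83 m

Total distance travelled is ∫|v| dt — sum the magnitudes of each area piece.
0–4 s: |8| × 4 = 32 m
4–7 s: |1| × 3 = 3 m
7–11 s: |10| × 4 = 40 m
11–13 s: |-4| × 2 = 8 m
Total distance = 83 m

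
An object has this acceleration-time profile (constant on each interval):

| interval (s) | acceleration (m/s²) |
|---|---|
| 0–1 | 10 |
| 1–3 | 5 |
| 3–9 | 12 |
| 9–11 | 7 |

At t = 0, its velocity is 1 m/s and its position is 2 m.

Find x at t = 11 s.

On each constant-a segment, Δv = aΔt and Δx = v₀Δt + ½aΔt²; chain segment to segment.
0–1 s: v starts 1 m/s; Δx = 1·1 + ½·10·1² = 6 m; v ends 11 m/s.
1–3 s: v starts 11 m/s; Δx = 11·2 + ½·5·2² = 32 m; v ends 21 m/s.
3–9 s: v starts 21 m/s; Δx = 21·6 + ½·12·6² = 342 m; v ends 93 m/s.
9–11 s: v starts 93 m/s; Δx = 93·2 + ½·7·2² = 200 m; v ends 107 m/s.
x(11) = 2 + Σ Δx = 582 m.

582 m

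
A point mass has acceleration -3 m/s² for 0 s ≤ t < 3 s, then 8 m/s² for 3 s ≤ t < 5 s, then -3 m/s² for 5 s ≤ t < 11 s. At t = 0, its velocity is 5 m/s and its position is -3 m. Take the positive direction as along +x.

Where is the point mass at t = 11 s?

On each constant-a segment, Δv = aΔt and Δx = v₀Δt + ½aΔt²; chain segment to segment.
0–3 s: v starts 5 m/s; Δx = 5·3 + ½·-3·3² = 1.5 m; v ends -4 m/s.
3–5 s: v starts -4 m/s; Δx = -4·2 + ½·8·2² = 8 m; v ends 12 m/s.
5–11 s: v starts 12 m/s; Δx = 12·6 + ½·-3·6² = 18 m; v ends -6 m/s.
x(11) = -3 + Σ Δx = 24.5 m.

24.5 m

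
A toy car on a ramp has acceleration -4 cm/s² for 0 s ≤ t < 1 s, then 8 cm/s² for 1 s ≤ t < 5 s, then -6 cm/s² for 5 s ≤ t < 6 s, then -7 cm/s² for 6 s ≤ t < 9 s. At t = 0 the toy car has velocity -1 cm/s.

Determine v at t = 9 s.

0 cm/s

Δv equals the area under the a-t graph; then v = v₀ + Δv.
0–1 s: -4 × 1 = -4 cm/s
1–5 s: 8 × 4 = 32 cm/s
5–6 s: -6 × 1 = -6 cm/s
6–9 s: -7 × 3 = -21 cm/s
Δv = 1 cm/s, so v(9) = -1 + (1) = 0 cm/s.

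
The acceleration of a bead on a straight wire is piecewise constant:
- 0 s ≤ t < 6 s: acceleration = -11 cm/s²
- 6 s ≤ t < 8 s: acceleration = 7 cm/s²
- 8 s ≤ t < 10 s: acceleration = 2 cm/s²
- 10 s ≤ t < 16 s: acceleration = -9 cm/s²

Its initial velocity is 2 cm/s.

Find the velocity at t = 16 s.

Δv equals the area under the a-t graph; then v = v₀ + Δv.
0–6 s: -11 × 6 = -66 cm/s
6–8 s: 7 × 2 = 14 cm/s
8–10 s: 2 × 2 = 4 cm/s
10–16 s: -9 × 6 = -54 cm/s
Δv = -102 cm/s, so v(16) = 2 + (-102) = -100 cm/s.

-100 cm/s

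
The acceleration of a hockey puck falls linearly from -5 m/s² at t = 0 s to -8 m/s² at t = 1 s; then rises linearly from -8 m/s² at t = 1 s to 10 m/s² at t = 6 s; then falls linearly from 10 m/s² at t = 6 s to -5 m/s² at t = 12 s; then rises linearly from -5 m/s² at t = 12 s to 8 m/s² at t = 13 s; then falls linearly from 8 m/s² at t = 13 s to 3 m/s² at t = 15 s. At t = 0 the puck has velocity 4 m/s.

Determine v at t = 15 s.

30 m/s

Δv equals the area under the a-t graph; then v = v₀ + Δv.
0–1 s: ½(-5 + -8)(1) = -6.5 m/s
1–6 s: ½(-8 + 10)(5) = 5 m/s
6–12 s: ½(10 + -5)(6) = 15 m/s
12–13 s: ½(-5 + 8)(1) = 1.5 m/s
13–15 s: ½(8 + 3)(2) = 11 m/s
Δv = 26 m/s, so v(15) = 4 + (26) = 30 m/s.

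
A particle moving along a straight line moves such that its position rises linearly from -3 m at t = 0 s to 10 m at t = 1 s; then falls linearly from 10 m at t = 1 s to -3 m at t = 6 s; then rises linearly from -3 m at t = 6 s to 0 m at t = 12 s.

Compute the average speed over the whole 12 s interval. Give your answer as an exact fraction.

29/12 m/s

Average speed = (total path length)/(elapsed time); on a piecewise-linear x-t graph the path length is Σ|Δx|.
0–1 s: |Δx| = |10 − -3| = 13 m
1–6 s: |Δx| = |-3 − 10| = 13 m
6–12 s: |Δx| = |0 − -3| = 3 m
Total path = 29 m; average speed = 29/12 = 29/12 m/s.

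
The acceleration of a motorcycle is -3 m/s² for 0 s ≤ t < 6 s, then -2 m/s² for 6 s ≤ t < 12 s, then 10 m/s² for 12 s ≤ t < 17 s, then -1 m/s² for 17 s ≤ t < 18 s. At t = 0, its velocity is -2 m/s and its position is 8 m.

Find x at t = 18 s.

On each constant-a segment, Δv = aΔt and Δx = v₀Δt + ½aΔt²; chain segment to segment.
0–6 s: v starts -2 m/s; Δx = -2·6 + ½·-3·6² = -66 m; v ends -20 m/s.
6–12 s: v starts -20 m/s; Δx = -20·6 + ½·-2·6² = -156 m; v ends -32 m/s.
12–17 s: v starts -32 m/s; Δx = -32·5 + ½·10·5² = -35 m; v ends 18 m/s.
17–18 s: v starts 18 m/s; Δx = 18·1 + ½·-1·1² = 17.5 m; v ends 17 m/s.
x(18) = 8 + Σ Δx = -231.5 m.

-231.5 m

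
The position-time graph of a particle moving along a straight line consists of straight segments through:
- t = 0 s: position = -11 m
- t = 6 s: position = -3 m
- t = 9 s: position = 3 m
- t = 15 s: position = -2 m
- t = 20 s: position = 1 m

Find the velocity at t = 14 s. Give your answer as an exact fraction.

Velocity is the slope of the x-t graph on 9–15 s: (-2 − 3)/(15 − 9) = -5/6 m/s.

-5/6 m/s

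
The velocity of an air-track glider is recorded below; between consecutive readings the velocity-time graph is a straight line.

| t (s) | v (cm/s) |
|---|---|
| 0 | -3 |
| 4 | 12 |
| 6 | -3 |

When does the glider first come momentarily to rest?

v changes sign on 0–4 s (from -3 to 12); the graph is linear there, so v = 0 at t = 0 + (3)·(4 − 0)/(12 − -3) = 0.8 s.

t = 0.8 s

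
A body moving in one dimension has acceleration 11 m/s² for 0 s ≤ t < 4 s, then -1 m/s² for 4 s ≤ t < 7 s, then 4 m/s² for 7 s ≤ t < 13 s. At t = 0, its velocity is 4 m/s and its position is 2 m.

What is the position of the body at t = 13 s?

587.5 m

On each constant-a segment, Δv = aΔt and Δx = v₀Δt + ½aΔt²; chain segment to segment.
0–4 s: v starts 4 m/s; Δx = 4·4 + ½·11·4² = 104 m; v ends 48 m/s.
4–7 s: v starts 48 m/s; Δx = 48·3 + ½·-1·3² = 139.5 m; v ends 45 m/s.
7–13 s: v starts 45 m/s; Δx = 45·6 + ½·4·6² = 342 m; v ends 69 m/s.
x(13) = 2 + Σ Δx = 587.5 m.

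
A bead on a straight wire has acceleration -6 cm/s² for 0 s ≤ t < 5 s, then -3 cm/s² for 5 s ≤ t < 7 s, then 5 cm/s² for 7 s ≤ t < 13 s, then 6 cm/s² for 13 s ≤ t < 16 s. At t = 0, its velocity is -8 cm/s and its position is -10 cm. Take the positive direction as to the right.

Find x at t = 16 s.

On each constant-a segment, Δv = aΔt and Δx = v₀Δt + ½aΔt²; chain segment to segment.
0–5 s: v starts -8 cm/s; Δx = -8·5 + ½·-6·5² = -115 cm; v ends -38 cm/s.
5–7 s: v starts -38 cm/s; Δx = -38·2 + ½·-3·2² = -82 cm; v ends -44 cm/s.
7–13 s: v starts -44 cm/s; Δx = -44·6 + ½·5·6² = -174 cm; v ends -14 cm/s.
13–16 s: v starts -14 cm/s; Δx = -14·3 + ½·6·3² = -15 cm; v ends 4 cm/s.
x(16) = -10 + Σ Δx = -396 cm.

-396 cm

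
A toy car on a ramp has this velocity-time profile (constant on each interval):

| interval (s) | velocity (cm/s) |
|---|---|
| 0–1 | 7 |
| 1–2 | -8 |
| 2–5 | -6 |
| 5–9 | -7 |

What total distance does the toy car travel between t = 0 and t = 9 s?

Distance (not displacement) is the total path length: add the absolute areas under v-t.
0–1 s: |7| × 1 = 7 cm
1–2 s: |-8| × 1 = 8 cm
2–5 s: |-6| × 3 = 18 cm
5–9 s: |-7| × 4 = 28 cm
Total distance = 61 cm

61 cm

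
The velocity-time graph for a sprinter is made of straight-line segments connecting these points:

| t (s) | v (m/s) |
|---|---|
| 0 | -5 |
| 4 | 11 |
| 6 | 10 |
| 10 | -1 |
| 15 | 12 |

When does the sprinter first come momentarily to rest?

t = 1.25 s

v changes sign on 0–4 s (from -5 to 11); the graph is linear there, so v = 0 at t = 0 + (5)·(4 − 0)/(11 − -5) = 1.25 s.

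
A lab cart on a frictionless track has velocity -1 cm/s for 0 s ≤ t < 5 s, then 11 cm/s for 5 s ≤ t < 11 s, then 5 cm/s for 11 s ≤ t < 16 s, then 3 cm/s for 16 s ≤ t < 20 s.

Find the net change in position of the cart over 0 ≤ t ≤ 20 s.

98 cm

Displacement is the signed area under the v-t curve.
0–5 s: -1 × 5 = -5 cm
5–11 s: 11 × 6 = 66 cm
11–16 s: 5 × 5 = 25 cm
16–20 s: 3 × 4 = 12 cm
Net displacement = 98 cm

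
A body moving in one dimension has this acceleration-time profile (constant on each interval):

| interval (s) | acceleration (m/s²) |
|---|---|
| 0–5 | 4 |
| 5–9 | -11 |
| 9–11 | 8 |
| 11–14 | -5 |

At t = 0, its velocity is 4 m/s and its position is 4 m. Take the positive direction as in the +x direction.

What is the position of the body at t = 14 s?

On each constant-a segment, Δv = aΔt and Δx = v₀Δt + ½aΔt²; chain segment to segment.
0–5 s: v starts 4 m/s; Δx = 4·5 + ½·4·5² = 70 m; v ends 24 m/s.
5–9 s: v starts 24 m/s; Δx = 24·4 + ½·-11·4² = 8 m; v ends -20 m/s.
9–11 s: v starts -20 m/s; Δx = -20·2 + ½·8·2² = -24 m; v ends -4 m/s.
11–14 s: v starts -4 m/s; Δx = -4·3 + ½·-5·3² = -34.5 m; v ends -19 m/s.
x(14) = 4 + Σ Δx = 23.5 m.

23.5 m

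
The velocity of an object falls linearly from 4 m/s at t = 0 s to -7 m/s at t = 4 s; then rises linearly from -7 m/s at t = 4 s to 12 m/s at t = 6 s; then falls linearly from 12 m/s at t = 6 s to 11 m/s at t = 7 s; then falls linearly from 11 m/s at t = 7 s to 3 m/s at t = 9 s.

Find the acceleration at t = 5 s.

Acceleration is the slope of the v-t graph on 4–6 s: (12 − -7)/(6 − 4) = 9.5 m/s².

9.5 m/s²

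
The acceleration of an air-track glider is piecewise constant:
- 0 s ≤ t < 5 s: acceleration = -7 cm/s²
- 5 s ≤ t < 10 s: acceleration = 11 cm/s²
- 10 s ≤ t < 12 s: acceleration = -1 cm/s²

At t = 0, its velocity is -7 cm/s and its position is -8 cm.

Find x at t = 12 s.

On each constant-a segment, Δv = aΔt and Δx = v₀Δt + ½aΔt²; chain segment to segment.
0–5 s: v starts -7 cm/s; Δx = -7·5 + ½·-7·5² = -122.5 cm; v ends -42 cm/s.
5–10 s: v starts -42 cm/s; Δx = -42·5 + ½·11·5² = -72.5 cm; v ends 13 cm/s.
10–12 s: v starts 13 cm/s; Δx = 13·2 + ½·-1·2² = 24 cm; v ends 11 cm/s.
x(12) = -8 + Σ Δx = -179 cm.

-179 cm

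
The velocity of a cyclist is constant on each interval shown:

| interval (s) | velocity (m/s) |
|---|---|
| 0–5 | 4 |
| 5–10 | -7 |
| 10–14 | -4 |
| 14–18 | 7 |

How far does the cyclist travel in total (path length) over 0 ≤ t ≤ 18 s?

99 m

Distance (not displacement) is the total path length: add the absolute areas under v-t.
0–5 s: |4| × 5 = 20 m
5–10 s: |-7| × 5 = 35 m
10–14 s: |-4| × 4 = 16 m
14–18 s: |7| × 4 = 28 m
Total distance = 99 m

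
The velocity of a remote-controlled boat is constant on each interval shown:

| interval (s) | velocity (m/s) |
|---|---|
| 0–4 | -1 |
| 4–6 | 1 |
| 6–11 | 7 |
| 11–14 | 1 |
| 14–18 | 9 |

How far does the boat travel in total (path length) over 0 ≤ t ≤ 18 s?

80 m

Distance (not displacement) is the total path length: add the absolute areas under v-t.
0–4 s: |-1| × 4 = 4 m
4–6 s: |1| × 2 = 2 m
6–11 s: |7| × 5 = 35 m
11–14 s: |1| × 3 = 3 m
14–18 s: |9| × 4 = 36 m
Total distance = 80 m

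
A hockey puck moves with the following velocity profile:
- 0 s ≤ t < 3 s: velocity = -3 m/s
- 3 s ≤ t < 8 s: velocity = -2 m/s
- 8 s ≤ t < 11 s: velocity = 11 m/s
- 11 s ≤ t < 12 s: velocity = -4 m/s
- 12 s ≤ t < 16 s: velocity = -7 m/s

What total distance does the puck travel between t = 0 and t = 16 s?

84 m

Total distance travelled is ∫|v| dt — sum the magnitudes of each area piece.
0–3 s: |-3| × 3 = 9 m
3–8 s: |-2| × 5 = 10 m
8–11 s: |11| × 3 = 33 m
11–12 s: |-4| × 1 = 4 m
12–16 s: |-7| × 4 = 28 m
Total distance = 84 m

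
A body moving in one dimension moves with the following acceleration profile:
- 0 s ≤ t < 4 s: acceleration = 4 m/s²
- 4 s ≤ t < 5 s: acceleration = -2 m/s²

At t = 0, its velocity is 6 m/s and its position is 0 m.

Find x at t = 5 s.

77 m

On each constant-a segment, Δv = aΔt and Δx = v₀Δt + ½aΔt²; chain segment to segment.
0–4 s: v starts 6 m/s; Δx = 6·4 + ½·4·4² = 56 m; v ends 22 m/s.
4–5 s: v starts 22 m/s; Δx = 22·1 + ½·-2·1² = 21 m; v ends 20 m/s.
x(5) = 0 + Σ Δx = 77 m.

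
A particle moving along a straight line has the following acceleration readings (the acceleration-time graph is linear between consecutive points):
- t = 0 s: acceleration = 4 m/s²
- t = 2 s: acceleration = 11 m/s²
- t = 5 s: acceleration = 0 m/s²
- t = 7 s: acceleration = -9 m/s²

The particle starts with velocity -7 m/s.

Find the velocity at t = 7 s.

15.5 m/s

Δv equals the area under the a-t graph; then v = v₀ + Δv.
0–2 s: ½(4 + 11)(2) = 15 m/s
2–5 s: ½(11 + 0)(3) = 16.5 m/s
5–7 s: ½(0 + -9)(2) = -9 m/s
Δv = 22.5 m/s, so v(7) = -7 + (22.5) = 15.5 m/s.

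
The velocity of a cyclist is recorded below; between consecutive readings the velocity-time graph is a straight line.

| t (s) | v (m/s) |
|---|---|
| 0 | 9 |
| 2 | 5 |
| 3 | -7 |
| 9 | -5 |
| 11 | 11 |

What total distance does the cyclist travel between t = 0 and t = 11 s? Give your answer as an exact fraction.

Distance (not displacement) is the total path length: add the absolute areas under v-t.
0–2 s: |½(9 + 5)(2)| = 14 m
2–3 s: v = 0 at t = 29/12 s; triangle areas 25/24 + 49/24 = 37/12 m
3–9 s: |½(-7 + -5)(6)| = 36 m
9–11 s: v = 0 at t = 9.625 s; triangle areas 1.5625 + 7.5625 = 9.125 m
Total distance = 1493/24 m

1493/24 m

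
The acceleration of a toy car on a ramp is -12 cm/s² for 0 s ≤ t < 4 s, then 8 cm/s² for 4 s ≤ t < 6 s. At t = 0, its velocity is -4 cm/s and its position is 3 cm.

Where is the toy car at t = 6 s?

On each constant-a segment, Δv = aΔt and Δx = v₀Δt + ½aΔt²; chain segment to segment.
0–4 s: v starts -4 cm/s; Δx = -4·4 + ½·-12·4² = -112 cm; v ends -52 cm/s.
4–6 s: v starts -52 cm/s; Δx = -52·2 + ½·8·2² = -88 cm; v ends -36 cm/s.
x(6) = 3 + Σ Δx = -197 cm.

-197 cm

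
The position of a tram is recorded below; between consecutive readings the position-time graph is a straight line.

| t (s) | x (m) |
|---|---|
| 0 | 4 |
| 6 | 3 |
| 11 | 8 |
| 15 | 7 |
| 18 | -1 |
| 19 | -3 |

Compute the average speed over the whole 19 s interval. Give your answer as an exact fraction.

Average speed = (total path length)/(elapsed time); on a piecewise-linear x-t graph the path length is Σ|Δx|.
0–6 s: |Δx| = |3 − 4| = 1 m
6–11 s: |Δx| = |8 − 3| = 5 m
11–15 s: |Δx| = |7 − 8| = 1 m
15–18 s: |Δx| = |-1 − 7| = 8 m
18–19 s: |Δx| = |-3 − -1| = 2 m
Total path = 17 m; average speed = 17/19 = 17/19 m/s.

17/19 m/s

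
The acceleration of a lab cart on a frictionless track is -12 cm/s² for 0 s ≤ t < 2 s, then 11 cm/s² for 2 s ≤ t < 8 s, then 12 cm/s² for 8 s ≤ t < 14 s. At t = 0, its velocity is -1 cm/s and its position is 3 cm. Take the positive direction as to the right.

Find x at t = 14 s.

On each constant-a segment, Δv = aΔt and Δx = v₀Δt + ½aΔt²; chain segment to segment.
0–2 s: v starts -1 cm/s; Δx = -1·2 + ½·-12·2² = -26 cm; v ends -25 cm/s.
2–8 s: v starts -25 cm/s; Δx = -25·6 + ½·11·6² = 48 cm; v ends 41 cm/s.
8–14 s: v starts 41 cm/s; Δx = 41·6 + ½·12·6² = 462 cm; v ends 113 cm/s.
x(14) = 3 + Σ Δx = 487 cm.

487 cm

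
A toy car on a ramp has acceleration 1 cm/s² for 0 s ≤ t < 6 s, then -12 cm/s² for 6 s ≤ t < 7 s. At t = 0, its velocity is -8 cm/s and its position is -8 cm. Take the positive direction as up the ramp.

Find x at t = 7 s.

-46 cm

On each constant-a segment, Δv = aΔt and Δx = v₀Δt + ½aΔt²; chain segment to segment.
0–6 s: v starts -8 cm/s; Δx = -8·6 + ½·1·6² = -30 cm; v ends -2 cm/s.
6–7 s: v starts -2 cm/s; Δx = -2·1 + ½·-12·1² = -8 cm; v ends -14 cm/s.
x(7) = -8 + Σ Δx = -46 cm.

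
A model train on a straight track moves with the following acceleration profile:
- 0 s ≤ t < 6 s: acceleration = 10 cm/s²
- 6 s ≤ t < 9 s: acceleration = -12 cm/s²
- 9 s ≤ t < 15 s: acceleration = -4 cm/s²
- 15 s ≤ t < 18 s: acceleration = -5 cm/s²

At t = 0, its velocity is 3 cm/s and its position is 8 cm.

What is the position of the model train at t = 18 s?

On each constant-a segment, Δv = aΔt and Δx = v₀Δt + ½aΔt²; chain segment to segment.
0–6 s: v starts 3 cm/s; Δx = 3·6 + ½·10·6² = 198 cm; v ends 63 cm/s.
6–9 s: v starts 63 cm/s; Δx = 63·3 + ½·-12·3² = 135 cm; v ends 27 cm/s.
9–15 s: v starts 27 cm/s; Δx = 27·6 + ½·-4·6² = 90 cm; v ends 3 cm/s.
15–18 s: v starts 3 cm/s; Δx = 3·3 + ½·-5·3² = -13.5 cm; v ends -12 cm/s.
x(18) = 8 + Σ Δx = 417.5 cm.

417.5 cm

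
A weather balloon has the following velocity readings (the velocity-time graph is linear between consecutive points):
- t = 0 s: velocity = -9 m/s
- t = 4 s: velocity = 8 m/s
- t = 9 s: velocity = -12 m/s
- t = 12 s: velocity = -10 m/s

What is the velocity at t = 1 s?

On 0–4 s the graph is linear from -9 to 8 m/s: v(1) = -9 + (8 − -9)·(1 − 0)/(4 − 0) = -4.75 m/s.

-4.75 m/s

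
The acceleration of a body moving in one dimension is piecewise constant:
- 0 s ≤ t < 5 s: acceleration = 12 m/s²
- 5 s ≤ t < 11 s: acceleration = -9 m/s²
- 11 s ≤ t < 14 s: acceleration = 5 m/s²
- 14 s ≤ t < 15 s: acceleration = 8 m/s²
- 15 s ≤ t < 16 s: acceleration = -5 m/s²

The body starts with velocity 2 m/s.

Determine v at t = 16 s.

Δv equals the area under the a-t graph; then v = v₀ + Δv.
0–5 s: 12 × 5 = 60 m/s
5–11 s: -9 × 6 = -54 m/s
11–14 s: 5 × 3 = 15 m/s
14–15 s: 8 × 1 = 8 m/s
15–16 s: -5 × 1 = -5 m/s
Δv = 24 m/s, so v(16) = 2 + (24) = 26 m/s.

26 m/s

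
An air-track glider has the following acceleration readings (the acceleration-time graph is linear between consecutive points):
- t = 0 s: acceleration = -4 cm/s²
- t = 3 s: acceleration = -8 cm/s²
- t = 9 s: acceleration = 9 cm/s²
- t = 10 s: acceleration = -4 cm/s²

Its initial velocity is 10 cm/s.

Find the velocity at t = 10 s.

-2.5 cm/s

Δv equals the area under the a-t graph; then v = v₀ + Δv.
0–3 s: ½(-4 + -8)(3) = -18 cm/s
3–9 s: ½(-8 + 9)(6) = 3 cm/s
9–10 s: ½(9 + -4)(1) = 2.5 cm/s
Δv = -12.5 cm/s, so v(10) = 10 + (-12.5) = -2.5 cm/s.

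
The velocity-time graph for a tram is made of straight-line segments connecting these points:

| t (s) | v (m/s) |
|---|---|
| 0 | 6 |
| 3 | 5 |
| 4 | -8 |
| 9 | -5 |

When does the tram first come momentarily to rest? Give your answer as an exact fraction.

v changes sign on 3–4 s (from 5 to -8); the graph is linear there, so v = 0 at t = 3 + (-5)·(4 − 3)/(-8 − 5) = 44/13 s.

t = 44/13 s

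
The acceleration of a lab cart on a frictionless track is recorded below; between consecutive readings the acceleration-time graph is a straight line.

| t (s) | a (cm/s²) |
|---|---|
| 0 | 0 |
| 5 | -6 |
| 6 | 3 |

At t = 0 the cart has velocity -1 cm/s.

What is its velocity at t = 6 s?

Δv equals the area under the a-t graph; then v = v₀ + Δv.
0–5 s: ½(0 + -6)(5) = -15 cm/s
5–6 s: ½(-6 + 3)(1) = -1.5 cm/s
Δv = -16.5 cm/s, so v(6) = -1 + (-16.5) = -17.5 cm/s.

-17.5 cm/s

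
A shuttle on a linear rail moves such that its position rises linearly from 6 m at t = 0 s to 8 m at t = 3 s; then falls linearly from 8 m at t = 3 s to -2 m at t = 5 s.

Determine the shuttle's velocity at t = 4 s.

Velocity is the slope of the x-t graph on 3–5 s: (-2 − 8)/(5 − 3) = -5 m/s.

-5 m/s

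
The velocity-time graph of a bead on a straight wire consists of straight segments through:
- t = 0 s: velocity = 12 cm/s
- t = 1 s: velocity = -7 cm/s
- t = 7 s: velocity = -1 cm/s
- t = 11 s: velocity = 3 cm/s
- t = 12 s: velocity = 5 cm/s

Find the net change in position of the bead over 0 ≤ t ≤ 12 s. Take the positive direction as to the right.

-13.5 cm

Net displacement equals the area under the velocity-time graph (areas below the axis count negative).
0–1 s: ½(12 + -7)(1) = 2.5 cm
1–7 s: ½(-7 + -1)(6) = -24 cm
7–11 s: ½(-1 + 3)(4) = 4 cm
11–12 s: ½(3 + 5)(1) = 4 cm
Net displacement = -13.5 cm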